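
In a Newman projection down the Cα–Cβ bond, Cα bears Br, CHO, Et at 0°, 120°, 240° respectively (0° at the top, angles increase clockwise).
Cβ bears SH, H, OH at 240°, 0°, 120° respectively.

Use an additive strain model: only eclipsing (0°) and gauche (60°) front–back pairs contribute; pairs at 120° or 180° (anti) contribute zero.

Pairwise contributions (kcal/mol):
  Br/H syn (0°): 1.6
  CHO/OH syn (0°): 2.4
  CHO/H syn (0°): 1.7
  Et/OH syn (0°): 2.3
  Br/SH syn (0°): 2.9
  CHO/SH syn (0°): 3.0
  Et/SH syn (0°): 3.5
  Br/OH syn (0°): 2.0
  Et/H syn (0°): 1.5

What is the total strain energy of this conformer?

7.5 kcal/mol

This conformer (eclipsed): Br–H eclipsed, CHO–OH eclipsed, Et–SH eclipsed; 1.6 + 2.4 + 3.5 = 7.5 kcal/mol.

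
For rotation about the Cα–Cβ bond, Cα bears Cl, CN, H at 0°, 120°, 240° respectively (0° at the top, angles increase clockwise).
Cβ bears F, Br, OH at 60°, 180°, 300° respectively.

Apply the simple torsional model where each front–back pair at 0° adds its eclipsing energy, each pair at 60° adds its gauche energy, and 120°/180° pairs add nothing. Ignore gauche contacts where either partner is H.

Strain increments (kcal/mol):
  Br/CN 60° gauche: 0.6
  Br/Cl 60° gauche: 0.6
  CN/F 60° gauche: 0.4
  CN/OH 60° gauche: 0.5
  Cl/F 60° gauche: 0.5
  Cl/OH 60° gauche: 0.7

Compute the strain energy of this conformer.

This conformer (staggered): Cl(0°)/F(60°) gauche 0.5; Cl(0°)/OH(300°) gauche 0.7; CN(120°)/F(60°) gauche 0.4; CN(120°)/Br(180°) gauche 0.6 → 2.2 kcal/mol.

2.2 kcal/mol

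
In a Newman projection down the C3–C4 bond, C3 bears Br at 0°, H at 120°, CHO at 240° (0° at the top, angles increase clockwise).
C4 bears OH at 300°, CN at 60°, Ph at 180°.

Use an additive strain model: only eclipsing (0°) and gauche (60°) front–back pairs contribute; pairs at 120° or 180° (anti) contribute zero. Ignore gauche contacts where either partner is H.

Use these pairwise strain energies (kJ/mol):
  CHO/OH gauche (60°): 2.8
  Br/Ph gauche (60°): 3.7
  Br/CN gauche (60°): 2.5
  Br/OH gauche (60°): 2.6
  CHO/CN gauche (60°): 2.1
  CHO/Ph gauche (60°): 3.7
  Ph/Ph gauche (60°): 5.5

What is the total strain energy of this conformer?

This conformer (staggered): Br–OH gauche, Br–CN gauche, CHO–OH gauche, CHO–Ph gauche; 2.6 + 2.5 + 2.8 + 3.7 = 11.6 kJ/mol.

11.6 kJ/mol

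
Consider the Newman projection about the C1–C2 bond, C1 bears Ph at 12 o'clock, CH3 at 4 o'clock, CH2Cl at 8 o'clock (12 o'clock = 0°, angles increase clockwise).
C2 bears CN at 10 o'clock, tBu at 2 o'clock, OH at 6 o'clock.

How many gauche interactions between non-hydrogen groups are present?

6

Non-H gauche pairs: Ph(0°)/CN(300°); Ph(0°)/tBu(60°); CH3(120°)/tBu(60°); CH3(120°)/OH(180°); CH2Cl(240°)/CN(300°); CH2Cl(240°)/OH(180°) — 6 interactions.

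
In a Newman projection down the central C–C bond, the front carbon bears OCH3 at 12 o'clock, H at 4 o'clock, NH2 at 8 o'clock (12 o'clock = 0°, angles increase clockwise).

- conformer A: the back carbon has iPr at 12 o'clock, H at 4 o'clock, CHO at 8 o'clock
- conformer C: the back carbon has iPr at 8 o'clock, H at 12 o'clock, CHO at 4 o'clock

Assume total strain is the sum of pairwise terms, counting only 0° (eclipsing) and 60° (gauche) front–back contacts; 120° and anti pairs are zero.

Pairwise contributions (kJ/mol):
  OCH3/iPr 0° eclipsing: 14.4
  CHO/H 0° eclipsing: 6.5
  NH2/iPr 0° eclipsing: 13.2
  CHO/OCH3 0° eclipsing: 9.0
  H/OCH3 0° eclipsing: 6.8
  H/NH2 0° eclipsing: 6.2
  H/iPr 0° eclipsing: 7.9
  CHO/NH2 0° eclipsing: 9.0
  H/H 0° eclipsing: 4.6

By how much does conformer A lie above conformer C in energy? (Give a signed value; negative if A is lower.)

+1.5 kJ/mol

A (eclipsed): OCH3(0°)/iPr(0°) eclipsed 14.4; H(120°)/H(120°) eclipsed 4.6; NH2(240°)/CHO(240°) eclipsed 9.0 → 28.0 kJ/mol.
C (eclipsed): OCH3(0°)/H(0°) eclipsed 6.8; H(120°)/CHO(120°) eclipsed 6.5; NH2(240°)/iPr(240°) eclipsed 13.2 → 26.5 kJ/mol.
E(A) − E(C) = 28.0 − 26.5 = +1.5 kJ/mol.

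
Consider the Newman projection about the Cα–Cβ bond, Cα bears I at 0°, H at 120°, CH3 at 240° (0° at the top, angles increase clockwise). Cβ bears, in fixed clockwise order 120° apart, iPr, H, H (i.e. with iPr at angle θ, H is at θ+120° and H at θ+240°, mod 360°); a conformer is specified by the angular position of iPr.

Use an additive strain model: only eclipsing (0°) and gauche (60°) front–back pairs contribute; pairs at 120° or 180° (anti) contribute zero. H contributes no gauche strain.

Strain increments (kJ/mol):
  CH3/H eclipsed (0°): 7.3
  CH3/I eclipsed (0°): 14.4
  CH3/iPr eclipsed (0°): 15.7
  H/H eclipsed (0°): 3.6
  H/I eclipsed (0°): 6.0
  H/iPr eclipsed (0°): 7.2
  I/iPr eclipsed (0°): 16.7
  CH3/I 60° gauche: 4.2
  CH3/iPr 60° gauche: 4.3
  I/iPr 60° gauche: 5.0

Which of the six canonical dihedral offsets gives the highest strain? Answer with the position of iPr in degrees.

0°

iPr at 0° is eclipsed. I at 0° is eclipsed with iPr at 0° (16.7); H at 120° is eclipsed with H at 120° (3.6); CH3 at 240° is eclipsed with H at 240° (7.3). Total 27.6 kJ/mol.
iPr at 60° is staggered. I at 0° is gauche with iPr at 60° (5.0). Total 5.0 kJ/mol.
iPr at 120° is eclipsed. I at 0° is eclipsed with H at 0° (6.0); H at 120° is eclipsed with iPr at 120° (7.2); CH3 at 240° is eclipsed with H at 240° (7.3). Total 20.5 kJ/mol.
iPr at 180° is staggered. CH3 at 240° is gauche with iPr at 180° (4.3). Total 4.3 kJ/mol.
iPr at 240° is eclipsed. I at 0° is eclipsed with H at 0° (6.0); H at 120° is eclipsed with H at 120° (3.6); CH3 at 240° is eclipsed with iPr at 240° (15.7). Total 25.3 kJ/mol.
iPr at 300° is staggered. I at 0° is gauche with iPr at 300° (5.0); CH3 at 240° is gauche with iPr at 300° (4.3). Total 9.3 kJ/mol.
The maximum (27.6 kJ/mol) occurs with iPr at 0°.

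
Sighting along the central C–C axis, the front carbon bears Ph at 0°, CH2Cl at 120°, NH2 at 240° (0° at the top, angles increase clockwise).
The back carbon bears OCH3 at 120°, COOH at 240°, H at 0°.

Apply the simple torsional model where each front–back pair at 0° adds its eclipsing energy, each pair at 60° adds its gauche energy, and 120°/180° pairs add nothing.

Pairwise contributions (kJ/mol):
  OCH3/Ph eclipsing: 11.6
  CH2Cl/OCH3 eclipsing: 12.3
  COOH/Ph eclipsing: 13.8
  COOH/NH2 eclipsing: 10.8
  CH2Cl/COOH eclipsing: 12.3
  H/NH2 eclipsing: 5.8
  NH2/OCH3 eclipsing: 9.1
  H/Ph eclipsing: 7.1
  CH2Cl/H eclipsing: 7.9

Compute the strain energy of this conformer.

This conformer is eclipsed. Ph at 0° is eclipsed with H at 0° (7.1); CH2Cl at 120° is eclipsed with OCH3 at 120° (12.3); NH2 at 240° is eclipsed with COOH at 240° (10.8). Total 30.2 kJ/mol.

30.2 kJ/mol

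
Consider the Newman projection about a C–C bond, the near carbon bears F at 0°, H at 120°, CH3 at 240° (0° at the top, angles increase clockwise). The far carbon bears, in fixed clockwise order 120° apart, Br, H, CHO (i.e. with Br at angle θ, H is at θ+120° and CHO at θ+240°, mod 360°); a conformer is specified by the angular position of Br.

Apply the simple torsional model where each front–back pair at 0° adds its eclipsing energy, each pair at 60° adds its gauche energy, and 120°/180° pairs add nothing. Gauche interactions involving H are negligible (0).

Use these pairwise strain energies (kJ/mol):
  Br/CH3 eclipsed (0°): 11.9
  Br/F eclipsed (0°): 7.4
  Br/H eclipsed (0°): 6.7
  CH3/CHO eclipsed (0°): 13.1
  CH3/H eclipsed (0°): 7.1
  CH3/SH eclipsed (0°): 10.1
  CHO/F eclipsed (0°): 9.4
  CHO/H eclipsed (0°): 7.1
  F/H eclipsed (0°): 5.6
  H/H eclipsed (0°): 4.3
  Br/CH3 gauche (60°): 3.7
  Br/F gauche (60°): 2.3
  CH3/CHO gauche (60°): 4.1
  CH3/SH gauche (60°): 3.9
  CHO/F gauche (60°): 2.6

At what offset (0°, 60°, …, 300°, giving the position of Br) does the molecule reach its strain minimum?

180°

Br at 0° (eclipsed): F(0°)/Br(0°) eclipsed 7.4; H(120°)/H(120°) eclipsed 4.3; CH3(240°)/CHO(240°) eclipsed 13.1 → 24.8 kJ/mol.
Br at 60° (staggered): F(0°)/Br(60°) gauche 2.3; F(0°)/CHO(300°) gauche 2.6; CH3(240°)/CHO(300°) gauche 4.1 → 9.0 kJ/mol.
Br at 120° (eclipsed): F(0°)/CHO(0°) eclipsed 9.4; H(120°)/Br(120°) eclipsed 6.7; CH3(240°)/H(240°) eclipsed 7.1 → 23.2 kJ/mol.
Br at 180° (staggered): F(0°)/CHO(60°) gauche 2.6; CH3(240°)/Br(180°) gauche 3.7 → 6.3 kJ/mol.
Br at 240° (eclipsed): F(0°)/H(0°) eclipsed 5.6; H(120°)/CHO(120°) eclipsed 7.1; CH3(240°)/Br(240°) eclipsed 11.9 → 24.6 kJ/mol.
Br at 300° (staggered): F(0°)/Br(300°) gauche 2.3; CH3(240°)/Br(300°) gauche 3.7; CH3(240°)/CHO(180°) gauche 4.1 → 10.1 kJ/mol.
The minimum (6.3 kJ/mol) occurs with Br at 180°.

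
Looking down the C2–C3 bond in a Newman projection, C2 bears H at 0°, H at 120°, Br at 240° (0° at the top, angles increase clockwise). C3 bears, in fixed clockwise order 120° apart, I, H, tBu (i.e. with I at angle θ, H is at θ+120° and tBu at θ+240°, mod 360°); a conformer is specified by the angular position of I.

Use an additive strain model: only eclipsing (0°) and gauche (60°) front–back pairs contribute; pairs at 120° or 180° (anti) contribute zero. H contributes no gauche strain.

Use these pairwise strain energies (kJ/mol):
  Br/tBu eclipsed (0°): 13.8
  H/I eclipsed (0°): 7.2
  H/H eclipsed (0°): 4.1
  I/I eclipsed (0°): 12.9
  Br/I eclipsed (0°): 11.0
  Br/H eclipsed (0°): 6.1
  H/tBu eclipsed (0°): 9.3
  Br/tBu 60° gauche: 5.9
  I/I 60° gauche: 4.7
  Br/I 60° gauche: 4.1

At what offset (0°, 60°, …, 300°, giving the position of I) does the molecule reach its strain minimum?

I at 0° (eclipsed): H–I eclipsed, H–H eclipsed, Br–tBu eclipsed; 7.2 + 4.1 + 13.8 = 25.1 kJ/mol.
I at 60° (staggered): Br–tBu gauche; 5.9 = 5.9 kJ/mol.
I at 120° (eclipsed): H–tBu eclipsed, H–I eclipsed, Br–H eclipsed; 9.3 + 7.2 + 6.1 = 22.6 kJ/mol.
I at 180° (staggered): Br–I gauche; 4.1 = 4.1 kJ/mol.
I at 240° (eclipsed): H–H eclipsed, H–tBu eclipsed, Br–I eclipsed; 4.1 + 9.3 + 11.0 = 24.4 kJ/mol.
I at 300° (staggered): Br–I gauche, Br–tBu gauche; 4.1 + 5.9 = 10.0 kJ/mol.
The minimum (4.1 kJ/mol) occurs with I at 180°.

180°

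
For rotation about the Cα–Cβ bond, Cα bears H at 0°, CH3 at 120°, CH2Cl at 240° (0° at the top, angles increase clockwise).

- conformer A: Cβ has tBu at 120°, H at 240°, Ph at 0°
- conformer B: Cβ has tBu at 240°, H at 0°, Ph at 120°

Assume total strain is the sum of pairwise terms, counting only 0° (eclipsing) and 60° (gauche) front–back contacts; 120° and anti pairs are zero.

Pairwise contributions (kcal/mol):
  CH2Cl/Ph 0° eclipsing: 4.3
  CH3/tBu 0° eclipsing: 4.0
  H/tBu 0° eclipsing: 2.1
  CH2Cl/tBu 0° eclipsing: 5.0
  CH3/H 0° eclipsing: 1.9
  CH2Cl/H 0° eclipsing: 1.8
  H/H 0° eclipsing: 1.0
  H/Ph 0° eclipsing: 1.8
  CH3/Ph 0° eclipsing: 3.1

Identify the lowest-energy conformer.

A (eclipsed): H(0°)/Ph(0°) eclipsed 1.8; CH3(120°)/tBu(120°) eclipsed 4.0; CH2Cl(240°)/H(240°) eclipsed 1.8 → 7.6 kcal/mol.
B (eclipsed): H(0°)/H(0°) eclipsed 1.0; CH3(120°)/Ph(120°) eclipsed 3.1; CH2Cl(240°)/tBu(240°) eclipsed 5.0 → 9.1 kcal/mol.
A has the lowest total (7.6 kcal/mol).

A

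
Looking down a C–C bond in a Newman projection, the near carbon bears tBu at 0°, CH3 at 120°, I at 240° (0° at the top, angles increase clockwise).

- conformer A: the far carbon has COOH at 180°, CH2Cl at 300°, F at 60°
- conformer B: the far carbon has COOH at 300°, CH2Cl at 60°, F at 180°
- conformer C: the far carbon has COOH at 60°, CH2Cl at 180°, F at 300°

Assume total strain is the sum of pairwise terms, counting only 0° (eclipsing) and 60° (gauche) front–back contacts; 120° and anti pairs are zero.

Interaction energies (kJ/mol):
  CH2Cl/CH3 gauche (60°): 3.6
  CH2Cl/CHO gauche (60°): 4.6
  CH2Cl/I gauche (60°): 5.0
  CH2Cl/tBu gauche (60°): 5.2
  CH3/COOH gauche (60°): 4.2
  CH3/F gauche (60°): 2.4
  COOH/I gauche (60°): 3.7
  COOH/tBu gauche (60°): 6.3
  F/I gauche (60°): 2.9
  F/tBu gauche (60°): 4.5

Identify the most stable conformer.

A is staggered. tBu at 0° is gauche with CH2Cl at 300° (5.2); tBu at 0° is gauche with F at 60° (4.5); CH3 at 120° is gauche with COOH at 180° (4.2); CH3 at 120° is gauche with F at 60° (2.4); I at 240° is gauche with COOH at 180° (3.7); I at 240° is gauche with CH2Cl at 300° (5.0). Total 25.0 kJ/mol.
B is staggered. tBu at 0° is gauche with COOH at 300° (6.3); tBu at 0° is gauche with CH2Cl at 60° (5.2); CH3 at 120° is gauche with CH2Cl at 60° (3.6); CH3 at 120° is gauche with F at 180° (2.4); I at 240° is gauche with COOH at 300° (3.7); I at 240° is gauche with F at 180° (2.9). Total 24.1 kJ/mol.
C is staggered. tBu at 0° is gauche with COOH at 60° (6.3); tBu at 0° is gauche with F at 300° (4.5); CH3 at 120° is gauche with COOH at 60° (4.2); CH3 at 120° is gauche with CH2Cl at 180° (3.6); I at 240° is gauche with CH2Cl at 180° (5.0); I at 240° is gauche with F at 300° (2.9). Total 26.5 kJ/mol.
B has the lowest total (24.1 kJ/mol).

B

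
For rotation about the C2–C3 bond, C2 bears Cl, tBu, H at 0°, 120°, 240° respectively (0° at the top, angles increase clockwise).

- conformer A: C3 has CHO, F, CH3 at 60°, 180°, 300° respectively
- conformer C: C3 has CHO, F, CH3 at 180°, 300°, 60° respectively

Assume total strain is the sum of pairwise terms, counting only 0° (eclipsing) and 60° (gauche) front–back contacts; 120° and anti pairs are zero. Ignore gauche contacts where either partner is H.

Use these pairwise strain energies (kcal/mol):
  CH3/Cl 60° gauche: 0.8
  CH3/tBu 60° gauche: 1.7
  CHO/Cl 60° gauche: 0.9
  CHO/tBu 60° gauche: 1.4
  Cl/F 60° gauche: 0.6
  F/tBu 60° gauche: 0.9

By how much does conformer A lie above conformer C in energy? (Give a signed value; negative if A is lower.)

A (staggered): Cl–CHO gauche, Cl–CH3 gauche, tBu–CHO gauche, tBu–F gauche; 0.9 + 0.8 + 1.4 + 0.9 = 4.0 kcal/mol.
C (staggered): Cl–F gauche, Cl–CH3 gauche, tBu–CHO gauche, tBu–CH3 gauche; 0.6 + 0.8 + 1.4 + 1.7 = 4.5 kcal/mol.
E(A) − E(C) = 4.0 − 4.5 = -0.5 kcal/mol.

-0.5 kcal/mol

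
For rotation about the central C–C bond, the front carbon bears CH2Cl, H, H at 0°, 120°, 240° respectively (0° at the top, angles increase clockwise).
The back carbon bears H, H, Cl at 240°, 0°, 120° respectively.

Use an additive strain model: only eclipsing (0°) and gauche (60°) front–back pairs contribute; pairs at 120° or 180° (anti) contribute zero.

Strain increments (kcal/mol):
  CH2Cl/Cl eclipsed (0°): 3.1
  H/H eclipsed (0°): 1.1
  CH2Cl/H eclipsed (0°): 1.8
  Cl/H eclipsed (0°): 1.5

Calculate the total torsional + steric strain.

4.4 kcal/mol

This conformer (eclipsed): CH2Cl(0°)/H(0°) eclipsed 1.8; H(120°)/Cl(120°) eclipsed 1.5; H(240°)/H(240°) eclipsed 1.1 → 4.4 kcal/mol.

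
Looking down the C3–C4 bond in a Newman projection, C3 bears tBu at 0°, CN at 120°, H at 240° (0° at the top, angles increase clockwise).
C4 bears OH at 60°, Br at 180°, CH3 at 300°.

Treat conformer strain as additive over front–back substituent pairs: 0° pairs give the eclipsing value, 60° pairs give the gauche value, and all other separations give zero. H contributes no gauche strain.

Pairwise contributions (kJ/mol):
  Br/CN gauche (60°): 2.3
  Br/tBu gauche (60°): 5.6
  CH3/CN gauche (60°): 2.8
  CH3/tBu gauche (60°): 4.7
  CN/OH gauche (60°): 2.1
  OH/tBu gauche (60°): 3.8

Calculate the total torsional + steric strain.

This conformer (staggered): tBu(0°)/OH(60°) gauche 3.8; tBu(0°)/CH3(300°) gauche 4.7; CN(120°)/OH(60°) gauche 2.1; CN(120°)/Br(180°) gauche 2.3 → 12.9 kJ/mol.

12.9 kJ/mol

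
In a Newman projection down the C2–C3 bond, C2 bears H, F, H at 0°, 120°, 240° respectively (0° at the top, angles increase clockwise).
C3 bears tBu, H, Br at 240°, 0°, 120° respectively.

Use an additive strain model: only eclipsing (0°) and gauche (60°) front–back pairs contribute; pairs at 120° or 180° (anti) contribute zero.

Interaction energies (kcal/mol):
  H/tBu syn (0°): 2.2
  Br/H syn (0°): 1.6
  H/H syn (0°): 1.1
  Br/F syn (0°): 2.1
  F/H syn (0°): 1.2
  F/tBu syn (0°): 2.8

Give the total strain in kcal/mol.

5.4 kcal/mol

This conformer (eclipsed): H–H eclipsed, F–Br eclipsed, H–tBu eclipsed; 1.1 + 2.1 + 2.2 = 5.4 kcal/mol.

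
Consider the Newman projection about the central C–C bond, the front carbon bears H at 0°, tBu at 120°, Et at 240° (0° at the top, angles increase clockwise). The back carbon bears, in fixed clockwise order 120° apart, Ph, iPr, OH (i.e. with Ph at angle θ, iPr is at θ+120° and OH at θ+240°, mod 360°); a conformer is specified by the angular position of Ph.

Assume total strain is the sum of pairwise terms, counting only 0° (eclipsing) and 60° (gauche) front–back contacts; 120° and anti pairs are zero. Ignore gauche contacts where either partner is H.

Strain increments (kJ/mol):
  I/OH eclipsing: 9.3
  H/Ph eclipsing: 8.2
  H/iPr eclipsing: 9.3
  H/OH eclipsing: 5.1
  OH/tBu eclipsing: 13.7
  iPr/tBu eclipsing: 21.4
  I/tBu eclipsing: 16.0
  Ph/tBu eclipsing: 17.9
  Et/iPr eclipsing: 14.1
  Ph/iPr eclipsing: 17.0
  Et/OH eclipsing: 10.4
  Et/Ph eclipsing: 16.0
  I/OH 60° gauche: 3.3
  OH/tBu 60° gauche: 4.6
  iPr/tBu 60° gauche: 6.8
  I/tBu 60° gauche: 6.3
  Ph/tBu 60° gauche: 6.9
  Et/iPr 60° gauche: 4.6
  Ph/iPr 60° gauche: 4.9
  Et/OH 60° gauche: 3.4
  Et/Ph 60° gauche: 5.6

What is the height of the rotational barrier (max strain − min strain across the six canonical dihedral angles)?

Ph at 0° (eclipsed): H–Ph eclipsed, tBu–iPr eclipsed, Et–OH eclipsed; 8.2 + 21.4 + 10.4 = 40.0 kJ/mol.
Ph at 60° (staggered): tBu–Ph gauche, tBu–iPr gauche, Et–iPr gauche, Et–OH gauche; 6.9 + 6.8 + 4.6 + 3.4 = 21.7 kJ/mol.
Ph at 120° (eclipsed): H–OH eclipsed, tBu–Ph eclipsed, Et–iPr eclipsed; 5.1 + 17.9 + 14.1 = 37.1 kJ/mol.
Ph at 180° (staggered): tBu–Ph gauche, tBu–OH gauche, Et–Ph gauche, Et–iPr gauche; 6.9 + 4.6 + 5.6 + 4.6 = 21.7 kJ/mol.
Ph at 240° (eclipsed): H–iPr eclipsed, tBu–OH eclipsed, Et–Ph eclipsed; 9.3 + 13.7 + 16.0 = 39.0 kJ/mol.
Ph at 300° (staggered): tBu–iPr gauche, tBu–OH gauche, Et–Ph gauche, Et–OH gauche; 6.8 + 4.6 + 5.6 + 3.4 = 20.4 kJ/mol.
Max at 0° (40.0 kJ/mol), min at 300° (20.4 kJ/mol); barrier = 19.6 kJ/mol.

19.6 kJ/mol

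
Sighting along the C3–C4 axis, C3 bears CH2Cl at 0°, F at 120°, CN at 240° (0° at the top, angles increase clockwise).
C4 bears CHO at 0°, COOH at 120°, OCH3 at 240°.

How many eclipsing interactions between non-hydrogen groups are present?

3

Non-H eclipsing pairs: CH2Cl(0°)/CHO(0°); F(120°)/COOH(120°); CN(240°)/OCH3(240°) — 3 interactions.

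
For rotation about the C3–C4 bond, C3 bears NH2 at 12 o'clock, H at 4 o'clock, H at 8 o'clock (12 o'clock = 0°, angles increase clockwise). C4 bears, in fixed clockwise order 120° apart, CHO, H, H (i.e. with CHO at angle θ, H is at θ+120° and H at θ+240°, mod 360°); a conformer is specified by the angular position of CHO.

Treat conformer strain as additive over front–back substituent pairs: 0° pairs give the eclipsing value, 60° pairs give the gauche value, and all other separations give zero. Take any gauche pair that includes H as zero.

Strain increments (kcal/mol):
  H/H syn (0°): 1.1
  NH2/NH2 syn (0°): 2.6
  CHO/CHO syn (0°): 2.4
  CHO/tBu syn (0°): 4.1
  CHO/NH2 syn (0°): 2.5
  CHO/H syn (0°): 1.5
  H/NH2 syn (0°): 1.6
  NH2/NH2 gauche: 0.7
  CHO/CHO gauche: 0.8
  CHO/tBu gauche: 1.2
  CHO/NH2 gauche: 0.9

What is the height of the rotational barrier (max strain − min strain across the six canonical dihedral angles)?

CHO at 0° is eclipsed. NH2 at 0° is eclipsed with CHO at 0° (2.5); H at 120° is eclipsed with H at 120° (1.1); H at 240° is eclipsed with H at 240° (1.1). Total 4.7 kcal/mol.
CHO at 60° is staggered. NH2 at 0° is gauche with CHO at 60° (0.9). Total 0.9 kcal/mol.
CHO at 120° is eclipsed. NH2 at 0° is eclipsed with H at 0° (1.6); H at 120° is eclipsed with CHO at 120° (1.5); H at 240° is eclipsed with H at 240° (1.1). Total 4.2 kcal/mol.
CHO at 180° (staggered): no non-H gauche contacts → 0.0 kcal/mol.
CHO at 240° is eclipsed. NH2 at 0° is eclipsed with H at 0° (1.6); H at 120° is eclipsed with H at 120° (1.1); H at 240° is eclipsed with CHO at 240° (1.5). Total 4.2 kcal/mol.
CHO at 300° is staggered. NH2 at 0° is gauche with CHO at 300° (0.9). Total 0.9 kcal/mol.
Max at 0° (4.7 kcal/mol), min at 180° (0.0 kcal/mol); barrier = 4.7 kcal/mol.

4.7 kcal/mol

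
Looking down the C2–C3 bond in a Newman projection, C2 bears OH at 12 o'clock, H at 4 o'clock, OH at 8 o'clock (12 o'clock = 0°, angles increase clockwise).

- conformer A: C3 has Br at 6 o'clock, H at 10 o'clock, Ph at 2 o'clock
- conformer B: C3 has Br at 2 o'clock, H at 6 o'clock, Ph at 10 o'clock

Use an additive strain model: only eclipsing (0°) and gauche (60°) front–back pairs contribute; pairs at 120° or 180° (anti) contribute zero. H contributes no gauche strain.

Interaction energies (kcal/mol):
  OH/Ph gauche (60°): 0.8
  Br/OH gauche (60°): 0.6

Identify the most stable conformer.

A (staggered): OH(0°)/Ph(60°) gauche 0.8; OH(240°)/Br(180°) gauche 0.6 → 1.4 kcal/mol.
B (staggered): OH(0°)/Br(60°) gauche 0.6; OH(0°)/Ph(300°) gauche 0.8; OH(240°)/Ph(300°) gauche 0.8 → 2.2 kcal/mol.
A has the lowest total (1.4 kcal/mol).

A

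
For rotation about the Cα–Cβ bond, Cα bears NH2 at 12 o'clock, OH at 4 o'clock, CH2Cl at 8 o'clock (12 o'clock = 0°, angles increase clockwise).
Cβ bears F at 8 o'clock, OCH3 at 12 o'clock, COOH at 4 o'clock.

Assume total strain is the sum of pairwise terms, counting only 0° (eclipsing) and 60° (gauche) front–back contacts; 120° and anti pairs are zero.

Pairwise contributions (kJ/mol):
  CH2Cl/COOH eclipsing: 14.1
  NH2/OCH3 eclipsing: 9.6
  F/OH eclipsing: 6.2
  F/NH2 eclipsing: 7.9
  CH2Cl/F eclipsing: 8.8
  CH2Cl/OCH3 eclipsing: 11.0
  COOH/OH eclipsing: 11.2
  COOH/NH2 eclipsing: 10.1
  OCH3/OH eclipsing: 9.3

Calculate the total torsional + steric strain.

29.6 kJ/mol

This conformer (eclipsed): NH2(0°)/OCH3(0°) eclipsed 9.6; OH(120°)/COOH(120°) eclipsed 11.2; CH2Cl(240°)/F(240°) eclipsed 8.8 → 29.6 kJ/mol.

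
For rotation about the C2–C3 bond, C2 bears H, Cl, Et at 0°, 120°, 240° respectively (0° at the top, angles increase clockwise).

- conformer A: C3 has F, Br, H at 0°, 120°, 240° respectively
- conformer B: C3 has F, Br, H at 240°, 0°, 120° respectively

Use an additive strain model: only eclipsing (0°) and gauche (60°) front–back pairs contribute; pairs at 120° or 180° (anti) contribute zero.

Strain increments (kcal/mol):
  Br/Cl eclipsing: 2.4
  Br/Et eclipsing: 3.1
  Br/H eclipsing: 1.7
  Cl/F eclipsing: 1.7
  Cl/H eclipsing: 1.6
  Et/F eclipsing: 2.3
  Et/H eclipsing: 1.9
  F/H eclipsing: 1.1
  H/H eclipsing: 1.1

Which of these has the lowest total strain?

A (eclipsed): H(0°)/F(0°) eclipsed 1.1; Cl(120°)/Br(120°) eclipsed 2.4; Et(240°)/H(240°) eclipsed 1.9 → 5.4 kcal/mol.
B (eclipsed): H(0°)/Br(0°) eclipsed 1.7; Cl(120°)/H(120°) eclipsed 1.6; Et(240°)/F(240°) eclipsed 2.3 → 5.6 kcal/mol.
A has the lowest total (5.4 kcal/mol).

A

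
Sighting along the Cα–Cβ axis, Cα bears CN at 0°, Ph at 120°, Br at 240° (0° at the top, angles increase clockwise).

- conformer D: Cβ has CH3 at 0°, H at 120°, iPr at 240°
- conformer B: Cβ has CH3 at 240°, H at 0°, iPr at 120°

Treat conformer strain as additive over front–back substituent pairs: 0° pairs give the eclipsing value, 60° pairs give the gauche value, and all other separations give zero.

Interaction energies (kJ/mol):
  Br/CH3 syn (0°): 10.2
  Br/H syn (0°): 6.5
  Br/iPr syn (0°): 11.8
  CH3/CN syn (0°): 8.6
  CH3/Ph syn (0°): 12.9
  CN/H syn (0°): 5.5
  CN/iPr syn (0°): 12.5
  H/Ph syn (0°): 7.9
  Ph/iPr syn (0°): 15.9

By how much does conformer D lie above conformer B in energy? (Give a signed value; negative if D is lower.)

-3.3 kJ/mol

D (eclipsed): CN–CH3 eclipsed, Ph–H eclipsed, Br–iPr eclipsed; 8.6 + 7.9 + 11.8 = 28.3 kJ/mol.
B (eclipsed): CN–H eclipsed, Ph–iPr eclipsed, Br–CH3 eclipsed; 5.5 + 15.9 + 10.2 = 31.6 kJ/mol.
E(D) − E(B) = 28.3 − 31.6 = -3.3 kJ/mol.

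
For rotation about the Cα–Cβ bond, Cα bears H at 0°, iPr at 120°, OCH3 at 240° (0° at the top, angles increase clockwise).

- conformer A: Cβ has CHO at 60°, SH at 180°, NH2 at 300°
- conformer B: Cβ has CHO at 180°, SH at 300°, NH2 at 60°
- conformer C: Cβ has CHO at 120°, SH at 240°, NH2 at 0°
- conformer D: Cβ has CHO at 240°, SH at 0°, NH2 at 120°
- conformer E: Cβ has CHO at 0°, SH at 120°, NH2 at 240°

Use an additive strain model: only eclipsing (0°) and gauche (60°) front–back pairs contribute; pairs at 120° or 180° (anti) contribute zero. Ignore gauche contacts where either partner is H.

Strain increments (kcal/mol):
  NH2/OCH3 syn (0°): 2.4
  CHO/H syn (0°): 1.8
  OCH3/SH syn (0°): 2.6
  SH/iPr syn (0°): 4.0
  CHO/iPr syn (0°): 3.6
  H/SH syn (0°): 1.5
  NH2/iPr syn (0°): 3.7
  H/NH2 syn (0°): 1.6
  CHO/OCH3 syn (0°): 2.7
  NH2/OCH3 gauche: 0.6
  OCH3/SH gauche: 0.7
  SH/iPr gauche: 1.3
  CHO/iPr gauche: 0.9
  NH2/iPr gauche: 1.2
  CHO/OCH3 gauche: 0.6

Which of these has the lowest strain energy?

B

A is staggered. iPr at 120° is gauche with CHO at 60° (0.9); iPr at 120° is gauche with SH at 180° (1.3); OCH3 at 240° is gauche with SH at 180° (0.7); OCH3 at 240° is gauche with NH2 at 300° (0.6). Total 3.5 kcal/mol.
B is staggered. iPr at 120° is gauche with CHO at 180° (0.9); iPr at 120° is gauche with NH2 at 60° (1.2); OCH3 at 240° is gauche with CHO at 180° (0.6); OCH3 at 240° is gauche with SH at 300° (0.7). Total 3.4 kcal/mol.
C is eclipsed. H at 0° is eclipsed with NH2 at 0° (1.6); iPr at 120° is eclipsed with CHO at 120° (3.6); OCH3 at 240° is eclipsed with SH at 240° (2.6). Total 7.8 kcal/mol.
D is eclipsed. H at 0° is eclipsed with SH at 0° (1.5); iPr at 120° is eclipsed with NH2 at 120° (3.7); OCH3 at 240° is eclipsed with CHO at 240° (2.7). Total 7.9 kcal/mol.
E is eclipsed. H at 0° is eclipsed with CHO at 0° (1.8); iPr at 120° is eclipsed with SH at 120° (4.0); OCH3 at 240° is eclipsed with NH2 at 240° (2.4). Total 8.2 kcal/mol.
B has the lowest total (3.4 kcal/mol).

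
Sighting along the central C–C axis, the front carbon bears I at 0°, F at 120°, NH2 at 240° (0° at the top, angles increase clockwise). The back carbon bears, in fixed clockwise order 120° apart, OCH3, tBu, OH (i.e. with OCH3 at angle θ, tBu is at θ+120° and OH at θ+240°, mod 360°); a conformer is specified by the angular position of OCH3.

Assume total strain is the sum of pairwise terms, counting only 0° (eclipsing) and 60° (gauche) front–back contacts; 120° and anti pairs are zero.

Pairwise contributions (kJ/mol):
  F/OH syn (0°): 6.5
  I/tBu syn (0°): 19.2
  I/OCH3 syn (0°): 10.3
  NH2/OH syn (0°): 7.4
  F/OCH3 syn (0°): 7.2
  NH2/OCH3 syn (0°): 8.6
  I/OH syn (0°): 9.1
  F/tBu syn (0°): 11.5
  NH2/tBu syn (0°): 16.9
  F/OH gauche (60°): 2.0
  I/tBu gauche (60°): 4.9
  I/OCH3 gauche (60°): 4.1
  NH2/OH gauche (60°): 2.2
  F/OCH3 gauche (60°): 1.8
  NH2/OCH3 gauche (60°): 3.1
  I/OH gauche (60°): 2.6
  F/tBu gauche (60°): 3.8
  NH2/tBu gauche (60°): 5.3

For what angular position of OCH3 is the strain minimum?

OCH3 at 0° (eclipsed): I–OCH3 eclipsed, F–tBu eclipsed, NH2–OH eclipsed; 10.3 + 11.5 + 7.4 = 29.2 kJ/mol.
OCH3 at 60° (staggered): I–OCH3 gauche, I–OH gauche, F–OCH3 gauche, F–tBu gauche, NH2–tBu gauche, NH2–OH gauche; 4.1 + 2.6 + 1.8 + 3.8 + 5.3 + 2.2 = 19.8 kJ/mol.
OCH3 at 120° (eclipsed): I–OH eclipsed, F–OCH3 eclipsed, NH2–tBu eclipsed; 9.1 + 7.2 + 16.9 = 33.2 kJ/mol.
OCH3 at 180° (staggered): I–tBu gauche, I–OH gauche, F–OCH3 gauche, F–OH gauche, NH2–OCH3 gauche, NH2–tBu gauche; 4.9 + 2.6 + 1.8 + 2.0 + 3.1 + 5.3 = 19.7 kJ/mol.
OCH3 at 240° (eclipsed): I–tBu eclipsed, F–OH eclipsed, NH2–OCH3 eclipsed; 19.2 + 6.5 + 8.6 = 34.3 kJ/mol.
OCH3 at 300° (staggered): I–OCH3 gauche, I–tBu gauche, F–tBu gauche, F–OH gauche, NH2–OCH3 gauche, NH2–OH gauche; 4.1 + 4.9 + 3.8 + 2.0 + 3.1 + 2.2 = 20.1 kJ/mol.
The minimum (19.7 kJ/mol) occurs with OCH3 at 180°.

180°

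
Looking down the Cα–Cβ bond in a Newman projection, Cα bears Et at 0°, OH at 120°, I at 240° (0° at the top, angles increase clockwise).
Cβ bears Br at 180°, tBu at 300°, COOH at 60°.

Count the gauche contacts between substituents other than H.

Non-H gauche pairs: Et(0°)/tBu(300°); Et(0°)/COOH(60°); OH(120°)/Br(180°); OH(120°)/COOH(60°); I(240°)/Br(180°); I(240°)/tBu(300°) — 6 interactions.

6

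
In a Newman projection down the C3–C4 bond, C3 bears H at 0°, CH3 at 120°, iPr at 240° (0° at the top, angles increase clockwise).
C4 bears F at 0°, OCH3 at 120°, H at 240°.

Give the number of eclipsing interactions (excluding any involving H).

Non-H eclipsing pairs: CH3(120°)/OCH3(120°) — 1 interaction.

1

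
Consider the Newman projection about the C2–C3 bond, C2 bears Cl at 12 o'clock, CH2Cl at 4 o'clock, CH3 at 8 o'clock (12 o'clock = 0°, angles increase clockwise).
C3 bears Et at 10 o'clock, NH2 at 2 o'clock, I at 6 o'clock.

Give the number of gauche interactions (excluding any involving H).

6

Non-H gauche pairs: Cl(0°)/Et(300°); Cl(0°)/NH2(60°); CH2Cl(120°)/NH2(60°); CH2Cl(120°)/I(180°); CH3(240°)/Et(300°); CH3(240°)/I(180°) — 6 interactions.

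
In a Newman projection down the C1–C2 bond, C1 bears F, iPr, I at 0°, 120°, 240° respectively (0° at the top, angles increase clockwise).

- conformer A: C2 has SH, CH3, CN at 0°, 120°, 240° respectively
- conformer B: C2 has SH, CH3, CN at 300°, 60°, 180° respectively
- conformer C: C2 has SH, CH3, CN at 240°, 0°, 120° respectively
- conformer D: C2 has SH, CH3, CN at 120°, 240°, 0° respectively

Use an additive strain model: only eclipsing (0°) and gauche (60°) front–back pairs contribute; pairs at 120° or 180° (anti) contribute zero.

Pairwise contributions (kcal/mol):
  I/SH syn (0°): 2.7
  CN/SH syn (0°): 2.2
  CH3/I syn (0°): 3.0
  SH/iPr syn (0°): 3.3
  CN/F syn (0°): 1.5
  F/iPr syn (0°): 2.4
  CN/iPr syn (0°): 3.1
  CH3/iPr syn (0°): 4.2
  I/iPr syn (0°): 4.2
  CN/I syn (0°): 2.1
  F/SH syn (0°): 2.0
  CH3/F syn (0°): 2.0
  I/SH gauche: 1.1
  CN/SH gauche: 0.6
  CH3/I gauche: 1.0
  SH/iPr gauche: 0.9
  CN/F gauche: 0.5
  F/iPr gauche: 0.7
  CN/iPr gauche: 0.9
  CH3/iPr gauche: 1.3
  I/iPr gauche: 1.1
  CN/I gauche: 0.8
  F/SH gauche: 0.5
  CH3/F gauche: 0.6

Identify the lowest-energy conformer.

A is eclipsed. F at 0° is eclipsed with SH at 0° (2.0); iPr at 120° is eclipsed with CH3 at 120° (4.2); I at 240° is eclipsed with CN at 240° (2.1). Total 8.3 kcal/mol.
B is staggered. F at 0° is gauche with SH at 300° (0.5); F at 0° is gauche with CH3 at 60° (0.6); iPr at 120° is gauche with CH3 at 60° (1.3); iPr at 120° is gauche with CN at 180° (0.9); I at 240° is gauche with SH at 300° (1.1); I at 240° is gauche with CN at 180° (0.8). Total 5.2 kcal/mol.
C is eclipsed. F at 0° is eclipsed with CH3 at 0° (2.0); iPr at 120° is eclipsed with CN at 120° (3.1); I at 240° is eclipsed with SH at 240° (2.7). Total 7.8 kcal/mol.
D is eclipsed. F at 0° is eclipsed with CN at 0° (1.5); iPr at 120° is eclipsed with SH at 120° (3.3); I at 240° is eclipsed with CH3 at 240° (3.0). Total 7.8 kcal/mol.
B has the lowest total (5.2 kcal/mol).

B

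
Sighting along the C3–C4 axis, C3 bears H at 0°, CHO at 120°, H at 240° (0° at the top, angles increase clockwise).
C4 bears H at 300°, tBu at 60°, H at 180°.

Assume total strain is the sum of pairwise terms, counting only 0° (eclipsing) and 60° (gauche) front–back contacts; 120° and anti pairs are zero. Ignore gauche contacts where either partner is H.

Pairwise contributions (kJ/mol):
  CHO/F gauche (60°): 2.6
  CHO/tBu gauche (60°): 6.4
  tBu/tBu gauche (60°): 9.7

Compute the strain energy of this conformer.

This conformer is staggered. CHO at 120° is gauche with tBu at 60° (6.4). Total 6.4 kJ/mol.

6.4 kJ/mol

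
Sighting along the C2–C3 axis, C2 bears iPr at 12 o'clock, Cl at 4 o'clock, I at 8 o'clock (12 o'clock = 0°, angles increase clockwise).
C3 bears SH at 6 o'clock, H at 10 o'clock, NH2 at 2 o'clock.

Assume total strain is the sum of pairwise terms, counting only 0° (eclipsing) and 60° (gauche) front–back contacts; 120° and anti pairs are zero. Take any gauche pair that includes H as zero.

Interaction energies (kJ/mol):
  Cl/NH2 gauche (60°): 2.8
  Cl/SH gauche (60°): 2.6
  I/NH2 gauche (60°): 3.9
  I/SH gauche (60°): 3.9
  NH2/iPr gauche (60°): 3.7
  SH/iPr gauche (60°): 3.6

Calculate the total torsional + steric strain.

13.0 kJ/mol

This conformer is staggered. iPr at 0° is gauche with NH2 at 60° (3.7); Cl at 120° is gauche with SH at 180° (2.6); Cl at 120° is gauche with NH2 at 60° (2.8); I at 240° is gauche with SH at 180° (3.9). Total 13.0 kJ/mol.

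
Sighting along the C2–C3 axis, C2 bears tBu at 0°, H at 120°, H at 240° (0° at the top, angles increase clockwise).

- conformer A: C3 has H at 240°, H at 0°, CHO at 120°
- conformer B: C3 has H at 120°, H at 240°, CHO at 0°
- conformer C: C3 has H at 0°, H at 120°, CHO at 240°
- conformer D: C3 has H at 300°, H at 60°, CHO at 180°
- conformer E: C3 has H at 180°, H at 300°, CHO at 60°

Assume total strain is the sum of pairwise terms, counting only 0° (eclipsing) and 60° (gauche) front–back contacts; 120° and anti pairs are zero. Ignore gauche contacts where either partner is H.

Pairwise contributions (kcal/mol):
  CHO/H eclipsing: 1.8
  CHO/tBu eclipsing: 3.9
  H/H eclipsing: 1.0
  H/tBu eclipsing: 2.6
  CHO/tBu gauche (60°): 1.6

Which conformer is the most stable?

D

A (eclipsed): tBu(0°)/H(0°) eclipsed 2.6; H(120°)/CHO(120°) eclipsed 1.8; H(240°)/H(240°) eclipsed 1.0 → 5.4 kcal/mol.
B (eclipsed): tBu(0°)/CHO(0°) eclipsed 3.9; H(120°)/H(120°) eclipsed 1.0; H(240°)/H(240°) eclipsed 1.0 → 5.9 kcal/mol.
C (eclipsed): tBu(0°)/H(0°) eclipsed 2.6; H(120°)/H(120°) eclipsed 1.0; H(240°)/CHO(240°) eclipsed 1.8 → 5.4 kcal/mol.
D (staggered): no non-H gauche contacts → 0.0 kcal/mol.
E (staggered): tBu(0°)/CHO(60°) gauche 1.6 → 1.6 kcal/mol.
D has the lowest total (0.0 kcal/mol).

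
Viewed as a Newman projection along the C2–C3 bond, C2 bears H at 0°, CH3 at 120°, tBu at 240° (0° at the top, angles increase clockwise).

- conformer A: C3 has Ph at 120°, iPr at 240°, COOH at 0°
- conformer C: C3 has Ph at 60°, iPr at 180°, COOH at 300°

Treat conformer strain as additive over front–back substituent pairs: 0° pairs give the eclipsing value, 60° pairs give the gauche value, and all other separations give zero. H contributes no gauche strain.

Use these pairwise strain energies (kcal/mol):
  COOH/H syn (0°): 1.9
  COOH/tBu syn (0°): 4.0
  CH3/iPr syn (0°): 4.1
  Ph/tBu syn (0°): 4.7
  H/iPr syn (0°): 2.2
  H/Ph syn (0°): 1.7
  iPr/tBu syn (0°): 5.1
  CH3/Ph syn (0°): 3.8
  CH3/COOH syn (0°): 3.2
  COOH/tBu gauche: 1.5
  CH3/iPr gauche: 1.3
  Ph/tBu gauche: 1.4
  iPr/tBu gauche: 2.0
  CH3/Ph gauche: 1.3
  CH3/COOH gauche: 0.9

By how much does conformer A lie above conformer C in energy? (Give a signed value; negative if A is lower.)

A (eclipsed): H–COOH eclipsed, CH3–Ph eclipsed, tBu–iPr eclipsed; 1.9 + 3.8 + 5.1 = 10.8 kcal/mol.
C (staggered): CH3–Ph gauche, CH3–iPr gauche, tBu–iPr gauche, tBu–COOH gauche; 1.3 + 1.3 + 2.0 + 1.5 = 6.1 kcal/mol.
E(A) − E(C) = 10.8 − 6.1 = +4.7 kcal/mol.

+4.7 kcal/mol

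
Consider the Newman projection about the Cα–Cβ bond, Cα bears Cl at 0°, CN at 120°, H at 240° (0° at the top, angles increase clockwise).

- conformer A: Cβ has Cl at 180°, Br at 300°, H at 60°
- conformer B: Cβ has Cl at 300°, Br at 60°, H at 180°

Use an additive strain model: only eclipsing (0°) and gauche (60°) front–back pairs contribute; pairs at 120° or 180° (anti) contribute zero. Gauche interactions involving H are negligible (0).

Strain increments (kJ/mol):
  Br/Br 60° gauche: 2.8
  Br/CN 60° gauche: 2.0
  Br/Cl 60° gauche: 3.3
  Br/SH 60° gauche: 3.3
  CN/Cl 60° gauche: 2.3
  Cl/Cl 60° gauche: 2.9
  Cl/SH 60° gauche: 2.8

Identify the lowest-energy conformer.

A is staggered. Cl at 0° is gauche with Br at 300° (3.3); CN at 120° is gauche with Cl at 180° (2.3). Total 5.6 kJ/mol.
B is staggered. Cl at 0° is gauche with Cl at 300° (2.9); Cl at 0° is gauche with Br at 60° (3.3); CN at 120° is gauche with Br at 60° (2.0). Total 8.2 kJ/mol.
A has the lowest total (5.6 kJ/mol).

A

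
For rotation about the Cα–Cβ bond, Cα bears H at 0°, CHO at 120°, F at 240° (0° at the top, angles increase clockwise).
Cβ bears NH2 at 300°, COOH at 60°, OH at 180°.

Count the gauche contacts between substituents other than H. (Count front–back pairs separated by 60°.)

4

Non-H gauche pairs: CHO(120°)/COOH(60°); CHO(120°)/OH(180°); F(240°)/NH2(300°); F(240°)/OH(180°) — 4 interactions.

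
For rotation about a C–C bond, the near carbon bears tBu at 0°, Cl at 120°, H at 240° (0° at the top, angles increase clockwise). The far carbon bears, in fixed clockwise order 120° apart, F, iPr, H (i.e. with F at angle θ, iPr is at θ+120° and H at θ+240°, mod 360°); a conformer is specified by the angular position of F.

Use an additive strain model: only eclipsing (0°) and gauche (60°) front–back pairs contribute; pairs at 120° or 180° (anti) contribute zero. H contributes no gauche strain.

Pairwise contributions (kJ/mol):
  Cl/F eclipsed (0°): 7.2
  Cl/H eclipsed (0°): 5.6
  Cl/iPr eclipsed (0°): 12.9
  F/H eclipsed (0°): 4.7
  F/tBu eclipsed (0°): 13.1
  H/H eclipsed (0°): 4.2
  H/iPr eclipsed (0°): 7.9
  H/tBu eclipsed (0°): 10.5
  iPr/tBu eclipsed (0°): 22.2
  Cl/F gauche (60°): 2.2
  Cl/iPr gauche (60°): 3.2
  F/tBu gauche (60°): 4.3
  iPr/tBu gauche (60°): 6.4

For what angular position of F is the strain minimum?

180°

F at 0° (eclipsed): tBu(0°)/F(0°) eclipsed 13.1; Cl(120°)/iPr(120°) eclipsed 12.9; H(240°)/H(240°) eclipsed 4.2 → 30.2 kJ/mol.
F at 60° (staggered): tBu(0°)/F(60°) gauche 4.3; Cl(120°)/F(60°) gauche 2.2; Cl(120°)/iPr(180°) gauche 3.2 → 9.7 kJ/mol.
F at 120° (eclipsed): tBu(0°)/H(0°) eclipsed 10.5; Cl(120°)/F(120°) eclipsed 7.2; H(240°)/iPr(240°) eclipsed 7.9 → 25.6 kJ/mol.
F at 180° (staggered): tBu(0°)/iPr(300°) gauche 6.4; Cl(120°)/F(180°) gauche 2.2 → 8.6 kJ/mol.
F at 240° (eclipsed): tBu(0°)/iPr(0°) eclipsed 22.2; Cl(120°)/H(120°) eclipsed 5.6; H(240°)/F(240°) eclipsed 4.7 → 32.5 kJ/mol.
F at 300° (staggered): tBu(0°)/F(300°) gauche 4.3; tBu(0°)/iPr(60°) gauche 6.4; Cl(120°)/iPr(60°) gauche 3.2 → 13.9 kJ/mol.
The minimum (8.6 kJ/mol) occurs with F at 180°.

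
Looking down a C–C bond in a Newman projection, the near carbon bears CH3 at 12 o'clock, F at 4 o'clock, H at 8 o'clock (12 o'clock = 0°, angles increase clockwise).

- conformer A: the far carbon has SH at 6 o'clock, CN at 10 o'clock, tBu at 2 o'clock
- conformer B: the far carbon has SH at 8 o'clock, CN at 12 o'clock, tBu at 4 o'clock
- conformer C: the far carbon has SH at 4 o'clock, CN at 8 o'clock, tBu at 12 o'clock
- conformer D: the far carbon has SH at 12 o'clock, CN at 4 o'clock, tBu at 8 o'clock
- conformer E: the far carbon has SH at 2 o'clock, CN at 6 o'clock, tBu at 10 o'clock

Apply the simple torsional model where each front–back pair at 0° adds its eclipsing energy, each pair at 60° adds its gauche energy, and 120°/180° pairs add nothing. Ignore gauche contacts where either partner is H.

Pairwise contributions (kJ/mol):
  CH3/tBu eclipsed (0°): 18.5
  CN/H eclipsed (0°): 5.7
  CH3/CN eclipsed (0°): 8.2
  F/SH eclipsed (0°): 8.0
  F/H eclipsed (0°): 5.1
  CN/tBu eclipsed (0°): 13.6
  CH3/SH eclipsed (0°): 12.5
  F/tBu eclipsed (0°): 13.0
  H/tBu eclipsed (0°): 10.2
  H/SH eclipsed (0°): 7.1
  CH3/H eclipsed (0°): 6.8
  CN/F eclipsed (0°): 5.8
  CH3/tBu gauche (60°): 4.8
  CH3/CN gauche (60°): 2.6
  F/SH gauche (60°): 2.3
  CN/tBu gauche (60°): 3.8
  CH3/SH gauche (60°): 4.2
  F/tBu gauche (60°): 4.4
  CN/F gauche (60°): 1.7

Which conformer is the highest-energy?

C

A is staggered. CH3 at 0° is gauche with CN at 300° (2.6); CH3 at 0° is gauche with tBu at 60° (4.8); F at 120° is gauche with SH at 180° (2.3); F at 120° is gauche with tBu at 60° (4.4). Total 14.1 kJ/mol.
B is eclipsed. CH3 at 0° is eclipsed with CN at 0° (8.2); F at 120° is eclipsed with tBu at 120° (13.0); H at 240° is eclipsed with SH at 240° (7.1). Total 28.3 kJ/mol.
C is eclipsed. CH3 at 0° is eclipsed with tBu at 0° (18.5); F at 120° is eclipsed with SH at 120° (8.0); H at 240° is eclipsed with CN at 240° (5.7). Total 32.2 kJ/mol.
D is eclipsed. CH3 at 0° is eclipsed with SH at 0° (12.5); F at 120° is eclipsed with CN at 120° (5.8); H at 240° is eclipsed with tBu at 240° (10.2). Total 28.5 kJ/mol.
E is staggered. CH3 at 0° is gauche with SH at 60° (4.2); CH3 at 0° is gauche with tBu at 300° (4.8); F at 120° is gauche with SH at 60° (2.3); F at 120° is gauche with CN at 180° (1.7). Total 13.0 kJ/mol.
C has the highest total (32.2 kJ/mol).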